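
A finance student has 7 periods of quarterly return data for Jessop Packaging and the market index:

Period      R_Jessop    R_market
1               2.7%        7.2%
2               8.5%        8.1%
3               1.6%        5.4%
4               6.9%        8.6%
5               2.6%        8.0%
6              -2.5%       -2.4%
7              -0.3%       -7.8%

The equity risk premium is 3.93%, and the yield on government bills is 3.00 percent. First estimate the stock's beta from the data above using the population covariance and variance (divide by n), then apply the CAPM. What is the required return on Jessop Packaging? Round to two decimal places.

4.75%

Mean R_i = (2.7 + 8.5 + 1.6 + 6.9 + 2.6 − 2.5 − 0.3) / 7 = 2.7857%
Mean R_m = (7.2 + 8.1 + 5.4 + 8.6 + 8.0 − 2.4 − 7.8) / 7 = 3.8714%
Σ(R_i − R̄_i)(R_m − R̄_m) = 109.9171  ⇒  Cov = 109.9171 / 7 = 15.7024
Σ(R_m − R̄_m)² = 246.2543  ⇒  Var(R_m) = 246.2543 / 7 = 35.1792
β = Cov / Var(R_m) = 15.7024 / 35.1792 = 0.4464
E(R) = R_f + β × MRP = 3.00% + 0.4464 × 3.93% = 4.75%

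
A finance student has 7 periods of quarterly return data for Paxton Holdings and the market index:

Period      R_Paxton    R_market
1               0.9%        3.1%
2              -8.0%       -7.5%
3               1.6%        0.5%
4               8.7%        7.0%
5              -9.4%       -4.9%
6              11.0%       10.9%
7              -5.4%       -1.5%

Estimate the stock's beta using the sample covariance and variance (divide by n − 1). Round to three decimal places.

Mean R_i = (0.9 − 8.0 + 1.6 + 8.7 − 9.4 + 11.0 − 5.4) / 7 = -0.0857%
Mean R_m = (3.1 − 7.5 + 0.5 + 7.0 − 4.9 + 10.9 − 1.5) / 7 = 1.0857%
Σ(R_i − R̄_i)(R_m − R̄_m) = 299.2014  ⇒  Cov = 299.2014 / 6 = 49.8669
Σ(R_m − R̄_m)² = 251.9286  ⇒  Var(R_m) = 251.9286 / 6 = 41.9881
β = Cov / Var(R_m) = 49.8669 / 41.9881 = 1.1876

1.188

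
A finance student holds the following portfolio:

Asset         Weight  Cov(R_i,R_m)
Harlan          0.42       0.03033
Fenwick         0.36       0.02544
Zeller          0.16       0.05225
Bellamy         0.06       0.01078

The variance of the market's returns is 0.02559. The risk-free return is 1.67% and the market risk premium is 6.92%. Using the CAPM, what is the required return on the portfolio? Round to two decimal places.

β_Harlan = 0.03033 / 0.02559 = 1.1852
β_Fenwick = 0.02544 / 0.02559 = 0.9941
β_Zeller = 0.05225 / 0.02559 = 2.0418
β_Bellamy = 0.01078 / 0.02559 = 0.4213
β_P = Σ w_i β_i = 0.42×1.1852 + 0.36×0.9941 + 0.16×2.0418 + 0.06×0.4213 = 1.2076
E(R_P) = R_f + β_P × MRP = 1.67% + 1.2076 × 6.92% = 10.03%

10.03%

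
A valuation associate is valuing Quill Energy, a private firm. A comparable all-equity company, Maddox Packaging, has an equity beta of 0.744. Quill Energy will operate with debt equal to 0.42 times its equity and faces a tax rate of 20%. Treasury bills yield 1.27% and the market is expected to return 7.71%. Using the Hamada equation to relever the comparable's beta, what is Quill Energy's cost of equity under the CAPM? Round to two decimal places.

β_L = β_U × [1 + (1 − t)(D/E)] = 0.744 × [1 + (1 − 0.20) × 0.42]
    = 0.744 × [1 + 0.80 × 0.42] = 0.744 × 1.3360 = 0.9940
MRP = 7.71% − 1.27% = 6.44%
E(R) = R_f + β_L × MRP = 1.27% + 0.9940 × 6.44% = 7.67%

7.67%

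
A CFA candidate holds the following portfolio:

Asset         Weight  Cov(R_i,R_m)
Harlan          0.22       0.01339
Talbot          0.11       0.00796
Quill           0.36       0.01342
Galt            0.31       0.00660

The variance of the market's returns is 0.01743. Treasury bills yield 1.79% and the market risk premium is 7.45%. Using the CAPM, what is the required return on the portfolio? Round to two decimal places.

6.36%

β_Harlan = 0.01339 / 0.01743 = 0.7682
β_Talbot = 0.00796 / 0.01743 = 0.4567
β_Quill = 0.01342 / 0.01743 = 0.7699
β_Galt = 0.00660 / 0.01743 = 0.3787
β_P = Σ w_i β_i = 0.22×0.7682 + 0.11×0.4567 + 0.36×0.7699 + 0.31×0.3787 = 0.6138
E(R_P) = R_f + β_P × MRP = 1.79% + 0.6138 × 7.45% = 6.36%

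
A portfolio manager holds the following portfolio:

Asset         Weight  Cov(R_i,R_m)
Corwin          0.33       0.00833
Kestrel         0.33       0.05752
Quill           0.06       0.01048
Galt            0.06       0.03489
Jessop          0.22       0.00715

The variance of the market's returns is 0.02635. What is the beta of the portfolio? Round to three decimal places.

0.988

β_Corwin = 0.00833 / 0.02635 = 0.3161
β_Kestrel = 0.05752 / 0.02635 = 2.1829
β_Quill = 0.01048 / 0.02635 = 0.3977
β_Galt = 0.03489 / 0.02635 = 1.3241
β_Jessop = 0.00715 / 0.02635 = 0.2713
β_P = Σ w_i β_i = 0.33×0.3161 + 0.33×2.1829 + 0.06×0.3977 + 0.06×1.3241 + 0.22×0.2713 = 0.9877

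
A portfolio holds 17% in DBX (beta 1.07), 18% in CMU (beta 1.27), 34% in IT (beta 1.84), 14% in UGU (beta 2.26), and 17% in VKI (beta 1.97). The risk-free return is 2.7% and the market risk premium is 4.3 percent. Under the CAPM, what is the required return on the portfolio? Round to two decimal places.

β_P = Σ w_i β_i = 0.17×1.07 + 0.18×1.27 + 0.34×1.84 + 0.14×2.26 + 0.17×1.97 = 1.6874
E(R_P) = R_f + β_P × MRP = 2.7% + 1.6874 × 4.3% = 9.96%

9.96%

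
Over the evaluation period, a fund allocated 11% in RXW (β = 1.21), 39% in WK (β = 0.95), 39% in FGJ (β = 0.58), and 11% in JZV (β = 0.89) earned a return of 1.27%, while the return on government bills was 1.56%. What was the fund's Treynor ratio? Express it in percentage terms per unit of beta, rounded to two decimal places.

β_P = 0.11×1.21 + 0.39×0.95 + 0.39×0.58 + 0.11×0.89 = 0.8277
Treynor = (R_P − R_f) / β_P = (1.27% − 1.56%) / 0.8277 = -0.29% / 0.8277 = -0.35%

-0.35%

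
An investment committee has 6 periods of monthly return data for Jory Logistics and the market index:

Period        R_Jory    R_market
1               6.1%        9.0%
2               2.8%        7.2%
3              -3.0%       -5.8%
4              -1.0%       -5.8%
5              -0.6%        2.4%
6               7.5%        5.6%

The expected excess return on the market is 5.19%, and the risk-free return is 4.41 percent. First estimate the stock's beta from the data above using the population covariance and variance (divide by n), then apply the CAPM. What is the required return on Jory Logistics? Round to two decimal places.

Mean R_i = (6.1 + 2.8 − 3.0 − 1.0 − 0.6 + 7.5) / 6 = 1.9667%
Mean R_m = (9.0 + 7.2 − 5.8 − 5.8 + 2.4 + 5.6) / 6 = 2.1000%
Σ(R_i − R̄_i)(R_m − R̄_m) = 114.0400  ⇒  Cov = 114.0400 / 6 = 19.0067
Σ(R_m − R̄_m)² = 210.7800  ⇒  Var(R_m) = 210.7800 / 6 = 35.1300
β = Cov / Var(R_m) = 19.0067 / 35.1300 = 0.5410
E(R) = R_f + β × MRP = 4.41% + 0.5410 × 5.19% = 7.22%

7.22%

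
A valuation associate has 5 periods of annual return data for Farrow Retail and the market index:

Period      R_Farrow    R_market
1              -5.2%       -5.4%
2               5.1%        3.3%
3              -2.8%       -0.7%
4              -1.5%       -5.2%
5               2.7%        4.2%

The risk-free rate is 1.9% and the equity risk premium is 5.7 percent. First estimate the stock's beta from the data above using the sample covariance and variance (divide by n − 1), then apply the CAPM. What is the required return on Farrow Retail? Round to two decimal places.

6.38%

Mean R_i = (-5.2 + 5.1 − 2.8 − 1.5 + 2.7) / 5 = -0.3400%
Mean R_m = (-5.4 + 3.3 − 0.7 − 5.2 + 4.2) / 5 = -0.7600%
Σ(R_i − R̄_i)(R_m − R̄_m) = 64.7180  ⇒  Cov = 64.7180 / 4 = 16.1795
Σ(R_m − R̄_m)² = 82.3320  ⇒  Var(R_m) = 82.3320 / 4 = 20.5830
β = Cov / Var(R_m) = 16.1795 / 20.5830 = 0.7861
E(R) = R_f + β × MRP = 1.9% + 0.7861 × 5.7% = 6.38%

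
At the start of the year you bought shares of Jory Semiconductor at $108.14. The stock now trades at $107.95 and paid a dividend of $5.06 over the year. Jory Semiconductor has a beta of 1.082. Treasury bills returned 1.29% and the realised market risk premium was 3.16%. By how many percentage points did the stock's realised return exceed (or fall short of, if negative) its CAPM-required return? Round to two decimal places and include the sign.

Realised HPR = (P1 + D1 − P0) / P0 = (107.95 + 5.06 − 108.14) / 108.14 = 4.87 / 108.14 = 4.5034%
CAPM required = R_f + β·MRP = 1.29% + 1.082 × 3.16% = 4.70912%
α = realised − required = 4.5034% − 4.70912% = -0.21%

-0.21%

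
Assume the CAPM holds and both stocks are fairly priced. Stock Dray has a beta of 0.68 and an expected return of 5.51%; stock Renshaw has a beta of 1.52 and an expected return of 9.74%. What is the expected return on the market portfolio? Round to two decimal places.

7.12%

Both satisfy E(R) = R_f + β·MRP, so the slope of the SML is
MRP = (9.74% − 5.51%) / (1.52 − 0.68) = 4.23% / 0.84 = 5.0357%
R_f = E(R_Dray) − β_Dray·MRP = 5.51% − 0.68 × 5.0357% = 2.0857%
E(R_m) = R_f + MRP = 2.0857% + 5.0357% = 7.12%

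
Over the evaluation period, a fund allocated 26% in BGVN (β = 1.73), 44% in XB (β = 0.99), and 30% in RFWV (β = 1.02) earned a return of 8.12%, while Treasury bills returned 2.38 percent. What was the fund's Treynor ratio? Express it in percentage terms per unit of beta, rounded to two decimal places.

4.82%

β_P = 0.26×1.73 + 0.44×0.99 + 0.30×1.02 = 1.1914
Treynor = (R_P − R_f) / β_P = (8.12% − 2.38%) / 1.1914 = 5.74% / 1.1914 = 4.82%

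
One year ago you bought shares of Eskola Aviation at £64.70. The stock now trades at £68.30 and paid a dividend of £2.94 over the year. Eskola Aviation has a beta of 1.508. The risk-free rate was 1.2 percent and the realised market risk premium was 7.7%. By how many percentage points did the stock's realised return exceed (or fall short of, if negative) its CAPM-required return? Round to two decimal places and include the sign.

-2.70%

Realised HPR = (P1 + D1 − P0) / P0 = (68.30 + 2.94 − 64.70) / 64.70 = 6.54 / 64.70 = 10.1082%
CAPM required = R_f + β·MRP = 1.2% + 1.508 × 7.7% = 12.8116%
α = realised − required = 10.1082% − 12.8116% = -2.70%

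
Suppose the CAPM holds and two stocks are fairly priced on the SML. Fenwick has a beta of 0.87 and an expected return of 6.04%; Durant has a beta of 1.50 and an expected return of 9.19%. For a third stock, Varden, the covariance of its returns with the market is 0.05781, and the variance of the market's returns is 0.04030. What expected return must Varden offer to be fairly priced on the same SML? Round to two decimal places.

MRP = (9.19% − 6.04%) / (1.50 − 0.87) = 5.0000%
R_f = 6.04% − 0.87 × 5.0000% = 1.6900%
β_Varden = Cov / Var(R_m) = 0.05781 / 0.04030 = 1.4345
E(R_Varden) = R_f + β × MRP = 1.6900% + 1.4345 × 5.0000% = 8.86%

8.86%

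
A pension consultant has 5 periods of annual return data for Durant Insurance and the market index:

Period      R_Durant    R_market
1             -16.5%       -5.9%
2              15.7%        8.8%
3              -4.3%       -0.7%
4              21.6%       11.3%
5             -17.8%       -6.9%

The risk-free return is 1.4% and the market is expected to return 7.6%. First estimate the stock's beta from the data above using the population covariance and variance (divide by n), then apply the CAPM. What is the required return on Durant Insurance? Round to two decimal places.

Mean R_i = (-16.5 + 15.7 − 4.3 + 21.6 − 17.8) / 5 = -0.2600%
Mean R_m = (-5.9 + 8.8 − 0.7 + 11.3 − 6.9) / 5 = 1.3200%
Σ(R_i − R̄_i)(R_m − R̄_m) = 607.1360  ⇒  Cov = 607.1360 / 5 = 121.4272
Σ(R_m − R̄_m)² = 279.3280  ⇒  Var(R_m) = 279.3280 / 5 = 55.8656
β = Cov / Var(R_m) = 121.4272 / 55.8656 = 2.1736
MRP = 7.6% − 1.4% = 6.20%
E(R) = R_f + β × MRP = 1.4% + 2.1736 × 6.2% = 14.88%

14.88%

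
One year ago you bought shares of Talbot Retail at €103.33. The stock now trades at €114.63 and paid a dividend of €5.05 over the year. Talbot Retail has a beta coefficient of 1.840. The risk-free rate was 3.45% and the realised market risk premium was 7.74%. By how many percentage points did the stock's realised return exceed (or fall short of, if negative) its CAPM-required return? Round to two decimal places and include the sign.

-1.87%

Realised HPR = (P1 + D1 − P0) / P0 = (114.63 + 5.05 − 103.33) / 103.33 = 16.35 / 103.33 = 15.8231%
CAPM required = R_f + β·MRP = 3.45% + 1.840 × 7.74% = 17.69160%
α = realised − required = 15.8231% − 17.69160% = -1.87%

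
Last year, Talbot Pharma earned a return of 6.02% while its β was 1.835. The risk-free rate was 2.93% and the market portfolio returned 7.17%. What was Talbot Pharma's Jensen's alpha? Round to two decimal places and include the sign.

-4.69%

Market excess return = 7.17% − 2.93% = 4.24%
CAPM benchmark = R_f + β(R_m − R_f) = 2.93% + 1.835 × 4.24% = 10.71040%
α = actual − benchmark = 6.02% − 10.71040% = -4.69%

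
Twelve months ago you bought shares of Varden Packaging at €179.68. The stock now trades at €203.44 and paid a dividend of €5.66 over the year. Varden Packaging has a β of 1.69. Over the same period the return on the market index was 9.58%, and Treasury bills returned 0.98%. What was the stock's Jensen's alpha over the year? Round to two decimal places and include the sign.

Realised HPR = (P1 + D1 − P0) / P0 = (203.44 + 5.66 − 179.68) / 179.68 = 29.42 / 179.68 = 16.3736%
MRP = 9.58% − 0.98% = 8.60%
CAPM required = R_f + β·MRP = 0.98% + 1.69 × 8.60% = 15.5140%
α = realised − required = 16.3736% − 15.5140% = +0.86%

+0.86%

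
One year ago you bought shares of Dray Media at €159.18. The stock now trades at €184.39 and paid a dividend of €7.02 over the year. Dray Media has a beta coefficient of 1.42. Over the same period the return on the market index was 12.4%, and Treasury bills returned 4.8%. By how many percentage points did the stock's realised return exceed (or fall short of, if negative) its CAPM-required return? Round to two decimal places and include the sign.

Realised HPR = (P1 + D1 − P0) / P0 = (184.39 + 7.02 − 159.18) / 159.18 = 32.23 / 159.18 = 20.2475%
MRP = 12.4% − 4.8% = 7.60%
CAPM required = R_f + β·MRP = 4.8% + 1.42 × 7.6% = 15.5920%
α = realised − required = 20.2475% − 15.5920% = +4.66%

+4.66%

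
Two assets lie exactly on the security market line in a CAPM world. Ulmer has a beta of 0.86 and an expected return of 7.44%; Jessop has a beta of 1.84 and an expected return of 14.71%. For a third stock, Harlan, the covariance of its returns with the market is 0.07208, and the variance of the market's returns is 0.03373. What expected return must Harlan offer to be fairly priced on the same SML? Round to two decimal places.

16.91%

MRP = (14.71% − 7.44%) / (1.84 − 0.86) = 7.4184%
R_f = 7.44% − 0.86 × 7.4184% = 1.0602%
β_Harlan = Cov / Var(R_m) = 0.07208 / 0.03373 = 2.1370
E(R_Harlan) = R_f + β × MRP = 1.0602% + 2.1370 × 7.4184% = 16.91%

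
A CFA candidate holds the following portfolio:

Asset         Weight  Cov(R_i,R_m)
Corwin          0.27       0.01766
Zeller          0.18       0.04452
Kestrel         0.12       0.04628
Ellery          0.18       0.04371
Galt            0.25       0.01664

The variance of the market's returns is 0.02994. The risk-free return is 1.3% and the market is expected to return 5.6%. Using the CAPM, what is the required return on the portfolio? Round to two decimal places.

β_Corwin = 0.01766 / 0.02994 = 0.5898
β_Zeller = 0.04452 / 0.02994 = 1.4870
β_Kestrel = 0.04628 / 0.02994 = 1.5458
β_Ellery = 0.04371 / 0.02994 = 1.4599
β_Galt = 0.01664 / 0.02994 = 0.5558
β_P = Σ w_i β_i = 0.27×0.5898 + 0.18×1.4870 + 0.12×1.5458 + 0.18×1.4599 + 0.25×0.5558 = 1.0141
MRP = 5.6% − 1.3% = 4.30%
E(R_P) = R_f + β_P × MRP = 1.3% + 1.0141 × 4.3% = 5.66%

5.66%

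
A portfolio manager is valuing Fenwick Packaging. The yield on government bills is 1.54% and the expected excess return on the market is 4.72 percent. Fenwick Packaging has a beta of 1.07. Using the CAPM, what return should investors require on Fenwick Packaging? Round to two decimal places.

E(R) = R_f + β × MRP = 1.54% + 1.07 × 4.72% = 6.59%

6.59%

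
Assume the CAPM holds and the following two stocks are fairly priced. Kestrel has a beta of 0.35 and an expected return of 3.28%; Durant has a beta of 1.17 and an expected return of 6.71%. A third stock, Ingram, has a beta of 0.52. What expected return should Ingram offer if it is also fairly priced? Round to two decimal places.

MRP (SML slope) = (6.71% − 3.28%) / (1.17 − 0.35) = 3.43% / 0.82 = 4.1829%
R_f (intercept) = 3.28% − 0.35 × 4.1829% = 1.8160%
E(R_Ingram) = R_f + β × MRP = 1.8160% + 0.52 × 4.1829% = 3.99%

3.99%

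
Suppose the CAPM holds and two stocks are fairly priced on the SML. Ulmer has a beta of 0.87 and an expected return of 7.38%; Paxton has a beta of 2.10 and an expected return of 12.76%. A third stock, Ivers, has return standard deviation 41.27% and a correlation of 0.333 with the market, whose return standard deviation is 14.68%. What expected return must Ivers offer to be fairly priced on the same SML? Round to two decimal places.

7.67%

MRP = (12.76% − 7.38%) / (2.10 − 0.87) = 4.3740%
R_f = 7.38% − 0.87 × 4.3740% = 3.5746%
β_Ivers = ρ·σ_i/σ_m = 0.333 × 41.27 / 14.68 = 0.9362
E(R_Ivers) = R_f + β × MRP = 3.5746% + 0.9362 × 4.3740% = 7.67%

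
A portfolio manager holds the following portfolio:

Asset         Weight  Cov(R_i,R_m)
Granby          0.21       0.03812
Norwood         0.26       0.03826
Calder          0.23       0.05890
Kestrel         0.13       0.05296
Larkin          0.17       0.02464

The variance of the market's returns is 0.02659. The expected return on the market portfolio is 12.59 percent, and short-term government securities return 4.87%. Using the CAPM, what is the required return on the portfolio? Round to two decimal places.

β_Granby = 0.03812 / 0.02659 = 1.4336
β_Norwood = 0.03826 / 0.02659 = 1.4389
β_Calder = 0.05890 / 0.02659 = 2.2151
β_Kestrel = 0.05296 / 0.02659 = 1.9917
β_Larkin = 0.02464 / 0.02659 = 0.9267
β_P = Σ w_i β_i = 0.21×1.4336 + 0.26×1.4389 + 0.23×2.2151 + 0.13×1.9917 + 0.17×0.9267 = 1.6011
MRP = 12.59% − 4.87% = 7.72%
E(R_P) = R_f + β_P × MRP = 4.87% + 1.6011 × 7.72% = 17.23%

17.23%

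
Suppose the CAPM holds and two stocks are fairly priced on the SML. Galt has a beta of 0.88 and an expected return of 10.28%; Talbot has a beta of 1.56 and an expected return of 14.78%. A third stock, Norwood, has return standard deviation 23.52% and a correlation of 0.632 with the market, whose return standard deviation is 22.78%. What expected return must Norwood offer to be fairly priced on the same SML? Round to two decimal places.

MRP = (14.78% − 10.28%) / (1.56 − 0.88) = 6.6176%
R_f = 10.28% − 0.88 × 6.6176% = 4.4565%
β_Norwood = ρ·σ_i/σ_m = 0.632 × 23.52 / 22.78 = 0.6525
E(R_Norwood) = R_f + β × MRP = 4.4565% + 0.6525 × 6.6176% = 8.77%

8.77%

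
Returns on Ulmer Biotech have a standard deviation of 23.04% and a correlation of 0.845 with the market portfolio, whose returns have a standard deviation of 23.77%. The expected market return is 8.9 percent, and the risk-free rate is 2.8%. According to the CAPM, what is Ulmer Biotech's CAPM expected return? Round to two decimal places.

β = ρ × σ_i / σ_m = 0.845 × 23.04% / 23.77% = 0.8190
MRP = 8.9% − 2.8% = 6.10%
E(R) = 2.8% + 0.8190 × 6.1% = 7.80%

7.80%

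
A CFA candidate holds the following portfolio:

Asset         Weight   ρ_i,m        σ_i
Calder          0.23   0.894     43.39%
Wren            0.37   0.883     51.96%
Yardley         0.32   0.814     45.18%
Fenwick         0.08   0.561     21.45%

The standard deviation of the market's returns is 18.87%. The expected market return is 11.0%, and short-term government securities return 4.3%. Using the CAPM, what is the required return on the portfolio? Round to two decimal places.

β_Calder = 0.894 × 43.39% / 18.87% = 2.0557
β_Wren = 0.883 × 51.96% / 18.87% = 2.4314
β_Yardley = 0.814 × 45.18% / 18.87% = 1.9489
β_Fenwick = 0.561 × 21.45% / 18.87% = 0.6377
β_P = Σ w_i β_i = 0.23×2.0557 + 0.37×2.4314 + 0.32×1.9489 + 0.08×0.6377 = 2.0471
MRP = 11.0% − 4.3% = 6.70%
E(R_P) = R_f + β_P × MRP = 4.3% + 2.0471 × 6.7% = 18.02%

18.02%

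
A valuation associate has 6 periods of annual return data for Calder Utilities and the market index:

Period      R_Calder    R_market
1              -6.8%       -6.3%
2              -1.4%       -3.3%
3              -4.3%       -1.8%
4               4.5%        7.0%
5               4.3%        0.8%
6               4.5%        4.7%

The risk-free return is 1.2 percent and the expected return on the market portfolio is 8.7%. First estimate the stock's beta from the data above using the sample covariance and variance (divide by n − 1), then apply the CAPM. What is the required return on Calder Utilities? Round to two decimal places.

Mean R_i = (-6.8 − 1.4 − 4.3 + 4.5 + 4.3 + 4.5) / 6 = 0.1333%
Mean R_m = (-6.3 − 3.3 − 1.8 + 7.0 + 0.8 + 4.7) / 6 = 0.1833%
Σ(R_i − R̄_i)(R_m − R̄_m) = 111.1433  ⇒  Cov = 111.1433 / 5 = 22.2287
Σ(R_m − R̄_m)² = 125.3483  ⇒  Var(R_m) = 125.3483 / 5 = 25.0697
β = Cov / Var(R_m) = 22.2287 / 25.0697 = 0.8867
MRP = 8.7% − 1.2% = 7.50%
E(R) = R_f + β × MRP = 1.2% + 0.8867 × 7.5% = 7.85%

7.85%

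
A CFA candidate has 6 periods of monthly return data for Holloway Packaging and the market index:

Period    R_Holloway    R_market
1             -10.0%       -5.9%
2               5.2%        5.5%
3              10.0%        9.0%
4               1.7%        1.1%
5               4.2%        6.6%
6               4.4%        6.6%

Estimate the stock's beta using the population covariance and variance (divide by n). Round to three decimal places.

1.205

Mean R_i = (-10.0 + 5.2 + 10.0 + 1.7 + 4.2 + 4.4) / 6 = 2.5833%
Mean R_m = (-5.9 + 5.5 + 9.0 + 1.1 + 6.6 + 6.6) / 6 = 3.8167%
Σ(R_i − R̄_i)(R_m − R̄_m) = 177.0717  ⇒  Cov = 177.0717 / 6 = 29.5120
Σ(R_m − R̄_m)² = 146.9883  ⇒  Var(R_m) = 146.9883 / 6 = 24.4981
β = Cov / Var(R_m) = 29.5120 / 24.4981 = 1.2047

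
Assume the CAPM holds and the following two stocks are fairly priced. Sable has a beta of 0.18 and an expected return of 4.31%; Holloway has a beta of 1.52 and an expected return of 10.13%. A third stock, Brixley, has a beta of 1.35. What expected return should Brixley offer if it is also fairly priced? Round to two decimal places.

MRP (SML slope) = (10.13% − 4.31%) / (1.52 − 0.18) = 5.82% / 1.34 = 4.3433%
R_f (intercept) = 4.31% − 0.18 × 4.3433% = 3.5282%
E(R_Brixley) = R_f + β × MRP = 3.5282% + 1.35 × 4.3433% = 9.39%

9.39%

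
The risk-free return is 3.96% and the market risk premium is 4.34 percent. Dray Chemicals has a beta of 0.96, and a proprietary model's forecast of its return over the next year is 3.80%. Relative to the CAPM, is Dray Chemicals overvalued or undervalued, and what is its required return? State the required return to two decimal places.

Overvalued; required return 8.13%

Required return = R_f + β·MRP = 3.96% + 0.96 × 4.34% = 8.13%
Forecast 3.80% < required 8.13% → the stock plots below the SML → overvalued.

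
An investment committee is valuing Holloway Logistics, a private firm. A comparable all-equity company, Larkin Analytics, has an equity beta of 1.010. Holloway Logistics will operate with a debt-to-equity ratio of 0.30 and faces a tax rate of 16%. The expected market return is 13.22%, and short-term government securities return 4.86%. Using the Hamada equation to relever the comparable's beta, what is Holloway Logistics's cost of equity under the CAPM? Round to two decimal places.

β_L = β_U × [1 + (1 − t)(D/E)] = 1.010 × [1 + (1 − 0.16) × 0.30]
    = 1.010 × [1 + 0.84 × 0.30] = 1.010 × 1.2520 = 1.2645
MRP = 13.22% − 4.86% = 8.36%
E(R) = R_f + β_L × MRP = 4.86% + 1.2645 × 8.36% = 15.43%

15.43%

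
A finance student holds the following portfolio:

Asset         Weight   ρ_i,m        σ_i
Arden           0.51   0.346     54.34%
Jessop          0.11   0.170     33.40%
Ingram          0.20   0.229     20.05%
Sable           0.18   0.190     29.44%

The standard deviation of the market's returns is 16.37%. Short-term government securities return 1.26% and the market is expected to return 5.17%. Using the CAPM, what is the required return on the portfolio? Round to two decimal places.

β_Arden = 0.346 × 54.34% / 16.37% = 1.1485
β_Jessop = 0.170 × 33.40% / 16.37% = 0.3469
β_Ingram = 0.229 × 20.05% / 16.37% = 0.2805
β_Sable = 0.190 × 29.44% / 16.37% = 0.3417
β_P = Σ w_i β_i = 0.51×1.1485 + 0.11×0.3469 + 0.20×0.2805 + 0.18×0.3417 = 0.7415
MRP = 5.17% − 1.26% = 3.91%
E(R_P) = R_f + β_P × MRP = 1.26% + 0.7415 × 3.91% = 4.16%

4.16%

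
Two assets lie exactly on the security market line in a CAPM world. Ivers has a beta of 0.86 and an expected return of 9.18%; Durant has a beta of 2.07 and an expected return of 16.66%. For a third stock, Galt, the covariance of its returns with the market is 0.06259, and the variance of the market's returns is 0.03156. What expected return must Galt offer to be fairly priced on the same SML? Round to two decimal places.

MRP = (16.66% − 9.18%) / (2.07 − 0.86) = 6.1818%
R_f = 9.18% − 0.86 × 6.1818% = 3.8637%
β_Galt = Cov / Var(R_m) = 0.06259 / 0.03156 = 1.9832
E(R_Galt) = R_f + β × MRP = 3.8637% + 1.9832 × 6.1818% = 16.12%

16.12%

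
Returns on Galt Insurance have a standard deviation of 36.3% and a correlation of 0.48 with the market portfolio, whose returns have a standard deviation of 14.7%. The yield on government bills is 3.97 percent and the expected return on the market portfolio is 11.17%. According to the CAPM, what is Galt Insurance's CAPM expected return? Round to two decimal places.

12.50%

β = ρ × σ_i / σ_m = 0.48 × 36.3% / 14.7% = 1.1853
MRP = 11.17% − 3.97% = 7.20%
E(R) = 3.97% + 1.1853 × 7.20% = 12.50%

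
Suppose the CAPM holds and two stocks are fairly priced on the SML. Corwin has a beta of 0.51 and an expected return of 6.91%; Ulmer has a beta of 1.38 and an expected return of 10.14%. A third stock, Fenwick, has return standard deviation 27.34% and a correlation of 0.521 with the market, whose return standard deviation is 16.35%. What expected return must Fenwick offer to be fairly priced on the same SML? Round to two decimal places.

8.25%

MRP = (10.14% − 6.91%) / (1.38 − 0.51) = 3.7126%
R_f = 6.91% − 0.51 × 3.7126% = 5.0166%
β_Fenwick = ρ·σ_i/σ_m = 0.521 × 27.34 / 16.35 = 0.8712
E(R_Fenwick) = R_f + β × MRP = 5.0166% + 0.8712 × 3.7126% = 8.25%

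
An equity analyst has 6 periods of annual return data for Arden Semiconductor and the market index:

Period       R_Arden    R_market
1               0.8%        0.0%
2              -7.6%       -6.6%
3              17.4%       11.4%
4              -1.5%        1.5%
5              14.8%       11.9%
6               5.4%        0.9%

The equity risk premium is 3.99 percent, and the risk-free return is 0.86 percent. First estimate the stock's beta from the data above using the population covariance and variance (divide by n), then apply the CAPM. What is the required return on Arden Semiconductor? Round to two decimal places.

6.04%

Mean R_i = (0.8 − 7.6 + 17.4 − 1.5 + 14.8 + 5.4) / 6 = 4.8833%
Mean R_m = (0.0 − 6.6 + 11.4 + 1.5 + 11.9 + 0.9) / 6 = 3.1833%
Σ(R_i − R̄_i)(R_m − R̄_m) = 333.9783  ⇒  Cov = 333.9783 / 6 = 55.6631
Σ(R_m − R̄_m)² = 257.3883  ⇒  Var(R_m) = 257.3883 / 6 = 42.8981
β = Cov / Var(R_m) = 55.6631 / 42.8981 = 1.2976
E(R) = R_f + β × MRP = 0.86% + 1.2976 × 3.99% = 6.04%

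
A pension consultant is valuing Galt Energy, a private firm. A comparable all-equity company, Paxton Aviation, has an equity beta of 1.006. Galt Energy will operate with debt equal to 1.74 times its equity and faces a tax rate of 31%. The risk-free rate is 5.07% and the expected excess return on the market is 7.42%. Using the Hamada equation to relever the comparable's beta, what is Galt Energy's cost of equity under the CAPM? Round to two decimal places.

21.50%

β_L = β_U × [1 + (1 − t)(D/E)] = 1.006 × [1 + (1 − 0.31) × 1.74]
    = 1.006 × [1 + 0.69 × 1.74] = 1.006 × 2.2006 = 2.2138
E(R) = R_f + β_L × MRP = 5.07% + 2.2138 × 7.42% = 21.50%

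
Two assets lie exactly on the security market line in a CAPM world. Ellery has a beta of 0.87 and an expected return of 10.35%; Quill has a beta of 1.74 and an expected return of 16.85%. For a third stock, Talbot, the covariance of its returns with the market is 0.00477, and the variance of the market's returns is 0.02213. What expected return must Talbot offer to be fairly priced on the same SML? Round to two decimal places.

MRP = (16.85% − 10.35%) / (1.74 − 0.87) = 7.4713%
R_f = 10.35% − 0.87 × 7.4713% = 3.8500%
β_Talbot = Cov / Var(R_m) = 0.00477 / 0.02213 = 0.2155
E(R_Talbot) = R_f + β × MRP = 3.8500% + 0.2155 × 7.4713% = 5.46%

5.46%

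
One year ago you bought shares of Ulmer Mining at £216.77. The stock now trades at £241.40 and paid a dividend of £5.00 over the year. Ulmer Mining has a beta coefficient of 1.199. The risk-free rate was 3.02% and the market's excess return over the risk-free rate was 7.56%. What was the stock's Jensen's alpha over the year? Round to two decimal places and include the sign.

+1.58%

Realised HPR = (P1 + D1 − P0) / P0 = (241.40 + 5.00 − 216.77) / 216.77 = 29.63 / 216.77 = 13.6689%
CAPM required = R_f + β·MRP = 3.02% + 1.199 × 7.56% = 12.08444%
α = realised − required = 13.6689% − 12.08444% = +1.58%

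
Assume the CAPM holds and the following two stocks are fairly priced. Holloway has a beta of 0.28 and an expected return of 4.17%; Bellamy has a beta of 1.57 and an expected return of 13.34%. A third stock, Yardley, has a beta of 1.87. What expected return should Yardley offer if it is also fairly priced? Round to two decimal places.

MRP (SML slope) = (13.34% − 4.17%) / (1.57 − 0.28) = 9.17% / 1.29 = 7.1085%
R_f (intercept) = 4.17% − 0.28 × 7.1085% = 2.1796%
E(R_Yardley) = R_f + β × MRP = 2.1796% + 1.87 × 7.1085% = 15.47%

15.47%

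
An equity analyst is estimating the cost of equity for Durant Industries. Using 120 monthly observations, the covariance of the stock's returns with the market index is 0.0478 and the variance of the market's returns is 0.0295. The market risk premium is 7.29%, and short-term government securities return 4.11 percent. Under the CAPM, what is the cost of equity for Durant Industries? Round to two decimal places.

β = Cov(R_i, R_m) / Var(R_m) = 0.0478 / 0.0295 = 1.6203
E(R) = R_f + β × MRP = 4.11% + 1.6203 × 7.29% = 15.92%

15.92%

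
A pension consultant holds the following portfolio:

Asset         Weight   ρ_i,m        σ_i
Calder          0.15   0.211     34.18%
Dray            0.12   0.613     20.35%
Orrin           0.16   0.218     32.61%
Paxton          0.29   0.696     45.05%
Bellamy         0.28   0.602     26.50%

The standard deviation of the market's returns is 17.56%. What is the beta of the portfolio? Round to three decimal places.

β_Calder = 0.211 × 34.18% / 17.56% = 0.4107
β_Dray = 0.613 × 20.35% / 17.56% = 0.7104
β_Orrin = 0.218 × 32.61% / 17.56% = 0.4048
β_Paxton = 0.696 × 45.05% / 17.56% = 1.7856
β_Bellamy = 0.602 × 26.50% / 17.56% = 0.9085
β_P = Σ w_i β_i = 0.15×0.4107 + 0.12×0.7104 + 0.16×0.4048 + 0.29×1.7856 + 0.28×0.9085 = 0.9838

0.984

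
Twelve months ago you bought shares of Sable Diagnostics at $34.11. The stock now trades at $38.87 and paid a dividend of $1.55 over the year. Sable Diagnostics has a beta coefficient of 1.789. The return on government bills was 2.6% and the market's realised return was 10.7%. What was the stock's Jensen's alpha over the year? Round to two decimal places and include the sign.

+1.41%

Realised HPR = (P1 + D1 − P0) / P0 = (38.87 + 1.55 − 34.11) / 34.11 = 6.31 / 34.11 = 18.4990%
MRP = 10.7% − 2.6% = 8.10%
CAPM required = R_f + β·MRP = 2.6% + 1.789 × 8.1% = 17.0909%
α = realised − required = 18.4990% − 17.0909% = +1.41%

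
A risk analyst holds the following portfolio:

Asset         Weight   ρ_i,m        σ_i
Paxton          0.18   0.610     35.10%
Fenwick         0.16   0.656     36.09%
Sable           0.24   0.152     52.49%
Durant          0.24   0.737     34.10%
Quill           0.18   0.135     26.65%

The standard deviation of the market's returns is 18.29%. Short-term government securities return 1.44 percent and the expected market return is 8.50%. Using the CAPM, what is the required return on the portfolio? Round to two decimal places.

β_Paxton = 0.610 × 35.10% / 18.29% = 1.1706
β_Fenwick = 0.656 × 36.09% / 18.29% = 1.2944
β_Sable = 0.152 × 52.49% / 18.29% = 0.4362
β_Durant = 0.737 × 34.10% / 18.29% = 1.3741
β_Quill = 0.135 × 26.65% / 18.29% = 0.1967
β_P = Σ w_i β_i = 0.18×1.1706 + 0.16×1.2944 + 0.24×0.4362 + 0.24×1.3741 + 0.18×0.1967 = 0.8877
MRP = 8.50% − 1.44% = 7.06%
E(R_P) = R_f + β_P × MRP = 1.44% + 0.8877 × 7.06% = 7.71%

7.71%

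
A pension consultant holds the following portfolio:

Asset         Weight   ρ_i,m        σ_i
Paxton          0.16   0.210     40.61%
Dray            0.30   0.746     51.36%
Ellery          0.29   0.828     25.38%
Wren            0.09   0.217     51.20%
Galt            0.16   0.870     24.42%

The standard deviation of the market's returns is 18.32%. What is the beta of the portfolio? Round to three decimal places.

1.275

β_Paxton = 0.210 × 40.61% / 18.32% = 0.4655
β_Dray = 0.746 × 51.36% / 18.32% = 2.0914
β_Ellery = 0.828 × 25.38% / 18.32% = 1.1471
β_Wren = 0.217 × 51.20% / 18.32% = 0.6065
β_Galt = 0.870 × 24.42% / 18.32% = 1.1597
β_P = Σ w_i β_i = 0.16×0.4655 + 0.30×2.0914 + 0.29×1.1471 + 0.09×0.6065 + 0.16×1.1597 = 1.2747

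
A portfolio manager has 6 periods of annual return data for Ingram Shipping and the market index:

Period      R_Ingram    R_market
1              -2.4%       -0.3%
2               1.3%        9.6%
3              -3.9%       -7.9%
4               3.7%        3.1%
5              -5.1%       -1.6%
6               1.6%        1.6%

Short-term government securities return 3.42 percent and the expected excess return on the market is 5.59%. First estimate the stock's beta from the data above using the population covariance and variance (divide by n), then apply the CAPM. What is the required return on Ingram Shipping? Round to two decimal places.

5.77%

Mean R_i = (-2.4 + 1.3 − 3.9 + 3.7 − 5.1 + 1.6) / 6 = -0.8000%
Mean R_m = (-0.3 + 9.6 − 7.9 + 3.1 − 1.6 + 1.6) / 6 = 0.7500%
Σ(R_i − R̄_i)(R_m − R̄_m) = 69.8000  ⇒  Cov = 69.8000 / 6 = 11.6333
Σ(R_m − R̄_m)² = 166.0150  ⇒  Var(R_m) = 166.0150 / 6 = 27.6692
β = Cov / Var(R_m) = 11.6333 / 27.6692 = 0.4204
E(R) = R_f + β × MRP = 3.42% + 0.4204 × 5.59% = 5.77%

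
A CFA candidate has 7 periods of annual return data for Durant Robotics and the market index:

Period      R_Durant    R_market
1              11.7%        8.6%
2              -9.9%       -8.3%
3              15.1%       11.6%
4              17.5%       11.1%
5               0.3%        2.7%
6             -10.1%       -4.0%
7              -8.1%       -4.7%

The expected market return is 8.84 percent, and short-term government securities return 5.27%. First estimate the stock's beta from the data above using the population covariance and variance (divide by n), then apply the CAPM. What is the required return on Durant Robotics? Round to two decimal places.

10.49%

Mean R_i = (11.7 − 9.9 + 15.1 + 17.5 + 0.3 − 10.1 − 8.1) / 7 = 2.3571%
Mean R_m = (8.6 − 8.3 + 11.6 + 11.1 + 2.7 − 4.0 − 4.7) / 7 = 2.4286%
Σ(R_i − R̄_i)(R_m − R̄_m) = 591.4086  ⇒  Cov = 591.4086 / 7 = 84.4869
Σ(R_m − R̄_m)² = 404.7143  ⇒  Var(R_m) = 404.7143 / 7 = 57.8163
β = Cov / Var(R_m) = 84.4869 / 57.8163 = 1.4613
MRP = 8.84% − 5.27% = 3.57%
E(R) = R_f + β × MRP = 5.27% + 1.4613 × 3.57% = 10.49%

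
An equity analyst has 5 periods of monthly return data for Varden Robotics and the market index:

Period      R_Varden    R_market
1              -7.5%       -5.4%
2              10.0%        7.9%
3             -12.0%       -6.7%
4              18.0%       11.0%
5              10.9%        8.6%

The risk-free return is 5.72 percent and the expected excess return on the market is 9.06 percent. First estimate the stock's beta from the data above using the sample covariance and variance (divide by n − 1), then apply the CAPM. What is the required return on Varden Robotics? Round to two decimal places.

19.50%

Mean R_i = (-7.5 + 10.0 − 12.0 + 18.0 + 10.9) / 5 = 3.8800%
Mean R_m = (-5.4 + 7.9 − 6.7 + 11.0 + 8.6) / 5 = 3.0800%
Σ(R_i − R̄_i)(R_m − R̄_m) = 431.8880  ⇒  Cov = 431.8880 / 4 = 107.9720
Σ(R_m − R̄_m)² = 283.9880  ⇒  Var(R_m) = 283.9880 / 4 = 70.9970
β = Cov / Var(R_m) = 107.9720 / 70.9970 = 1.5208
E(R) = R_f + β × MRP = 5.72% + 1.5208 × 9.06% = 19.50%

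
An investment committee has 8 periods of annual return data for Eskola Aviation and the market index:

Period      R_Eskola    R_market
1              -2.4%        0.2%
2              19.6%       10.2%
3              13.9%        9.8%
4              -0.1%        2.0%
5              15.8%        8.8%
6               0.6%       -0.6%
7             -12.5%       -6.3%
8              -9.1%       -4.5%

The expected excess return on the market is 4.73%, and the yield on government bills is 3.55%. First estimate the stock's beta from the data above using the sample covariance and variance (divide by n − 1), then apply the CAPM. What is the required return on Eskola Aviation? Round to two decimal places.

Mean R_i = (-2.4 + 19.6 + 13.9 − 0.1 + 15.8 + 0.6 − 12.5 − 9.1) / 8 = 3.2250%
Mean R_m = (0.2 + 10.2 + 9.8 + 2.0 + 8.8 − 0.6 − 6.3 − 4.5) / 8 = 2.4500%
Σ(R_i − R̄_i)(R_m − R̄_m) = 530.6300  ⇒  Cov = 530.6300 / 7 = 75.8043
Σ(R_m − R̄_m)² = 293.8400  ⇒  Var(R_m) = 293.8400 / 7 = 41.9771
β = Cov / Var(R_m) = 75.8043 / 41.9771 = 1.8058
E(R) = R_f + β × MRP = 3.55% + 1.8058 × 4.73% = 12.09%

12.09%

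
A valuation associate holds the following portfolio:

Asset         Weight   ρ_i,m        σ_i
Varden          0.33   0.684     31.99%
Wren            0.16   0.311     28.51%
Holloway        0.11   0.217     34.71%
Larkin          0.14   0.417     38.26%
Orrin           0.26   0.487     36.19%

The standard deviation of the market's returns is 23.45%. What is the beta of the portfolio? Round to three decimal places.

0.694

β_Varden = 0.684 × 31.99% / 23.45% = 0.9331
β_Wren = 0.311 × 28.51% / 23.45% = 0.3781
β_Holloway = 0.217 × 34.71% / 23.45% = 0.3212
β_Larkin = 0.417 × 38.26% / 23.45% = 0.6804
β_Orrin = 0.487 × 36.19% / 23.45% = 0.7516
β_P = Σ w_i β_i = 0.33×0.9331 + 0.16×0.3781 + 0.11×0.3212 + 0.14×0.6804 + 0.26×0.7516 = 0.6944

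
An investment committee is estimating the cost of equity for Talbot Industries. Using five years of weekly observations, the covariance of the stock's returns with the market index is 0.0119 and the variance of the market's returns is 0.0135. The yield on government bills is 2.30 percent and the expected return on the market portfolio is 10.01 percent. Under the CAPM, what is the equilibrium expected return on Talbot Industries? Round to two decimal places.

9.10%

β = Cov(R_i, R_m) / Var(R_m) = 0.0119 / 0.0135 = 0.8815
MRP = 10.01% − 2.30% = 7.71%
E(R) = R_f + β × MRP = 2.30% + 0.8815 × 7.71% = 9.10%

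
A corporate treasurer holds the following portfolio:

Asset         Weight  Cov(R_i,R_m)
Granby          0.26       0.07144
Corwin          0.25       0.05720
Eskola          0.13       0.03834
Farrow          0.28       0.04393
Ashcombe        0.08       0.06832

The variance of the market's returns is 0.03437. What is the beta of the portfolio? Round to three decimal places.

1.618

β_Granby = 0.07144 / 0.03437 = 2.0786
β_Corwin = 0.05720 / 0.03437 = 1.6642
β_Eskola = 0.03834 / 0.03437 = 1.1155
β_Farrow = 0.04393 / 0.03437 = 1.2781
β_Ashcombe = 0.06832 / 0.03437 = 1.9878
β_P = Σ w_i β_i = 0.26×2.0786 + 0.25×1.6642 + 0.13×1.1155 + 0.28×1.2781 + 0.08×1.9878 = 1.6184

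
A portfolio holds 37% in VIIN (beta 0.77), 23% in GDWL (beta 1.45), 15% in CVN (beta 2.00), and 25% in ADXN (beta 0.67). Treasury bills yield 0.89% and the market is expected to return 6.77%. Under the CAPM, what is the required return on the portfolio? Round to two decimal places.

β_P = Σ w_i β_i = 0.37×0.77 + 0.23×1.45 + 0.15×2.00 + 0.25×0.67 = 1.0859
MRP = 6.77% − 0.89% = 5.88%
E(R_P) = R_f + β_P × MRP = 0.89% + 1.0859 × 5.88% = 7.28%

7.28%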